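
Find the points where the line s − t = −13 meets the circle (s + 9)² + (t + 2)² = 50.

Express t = s + 13 and substitute into the circle:
2s² + 48s + 256 = 0  ⟹  s² + 24s + 128 = 0
s = −8 or s = −16, giving (−8, 5) and (−16, −3).

(−16, −3) and (−8, 5)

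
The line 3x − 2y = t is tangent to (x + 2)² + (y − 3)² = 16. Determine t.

Tangency holds when the distance from the centre (−2, 3) to the line equals the radius 4:
|3·(−2) − 2·3 − t| / √13 = 4
|t − (−12)| = 4√13.

t = −12 ± 4√13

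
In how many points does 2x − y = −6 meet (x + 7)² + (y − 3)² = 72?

Centre (−7, 3), r² = 72. Distance² from centre to line = (−11)²/5 = 121/5.
Since d² < r², the line cuts the circle twice.

2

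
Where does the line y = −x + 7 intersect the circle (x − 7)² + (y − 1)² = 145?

Substitute y = −x + 7:
2x² − 26x − 60 = 0  ⟹  x² − 13x − 30 = 0
x = 15 or x = −2, giving (15, −8) and (−2, 9).

(−2, 9) and (15, −8)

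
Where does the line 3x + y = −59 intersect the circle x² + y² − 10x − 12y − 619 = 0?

Express y = −3x − 59 and substitute into the circle:
10x² + 380x + 3570 = 0  ⟹  x² + 38x + 357 = 0
x = −17 or x = −21, giving (−17, −8) and (−21, 4).

(−21, 4) and (−17, −8)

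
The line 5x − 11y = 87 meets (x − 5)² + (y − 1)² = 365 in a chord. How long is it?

Centre (5, 1), r² = 365. Perpendicular distance d from centre to line = |−73| / √146 = 73/√146.
Chord = 2√(r² − d²) = 2·√(657/2) = 3√146.

3√146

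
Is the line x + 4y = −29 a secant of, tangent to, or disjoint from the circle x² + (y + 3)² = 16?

d² = (1·0 + 4·(−3) − (−29))²/17 = 17; r² = 16.
Since d² > r², the line lies outside the circle.

disjoint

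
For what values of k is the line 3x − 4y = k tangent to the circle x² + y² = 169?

k = −65 or k = 65

For a tangent, require d(centre, line) = r = 13.
|3·0 − 4·0 − k| / √25 = 13
|k| = 13·5, so k = 65 or k = −65.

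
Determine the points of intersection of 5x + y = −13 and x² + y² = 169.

(−5, 12) and (0, −13)

Substitute y = −5x − 13:
26x² + 130x = 0  ⟹  x² + 5x = 0
x = 0 or x = −5, giving (0, −13) and (−5, 12).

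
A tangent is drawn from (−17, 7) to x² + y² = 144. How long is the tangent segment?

√194

The centre is (0, 0) and r = 12. The square of the distance from P to the centre is 289 + 49 = 338.
The tangent meets the radius at right angles, so tangent² = |PO|² − r² = 338 − 144 = 194.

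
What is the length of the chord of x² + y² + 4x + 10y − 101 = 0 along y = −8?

22

From the line, y = −8. Substituting:
x² + 4x − 117 = 0
x = 9 or x = −13, giving (9, −8) and (−13, −8).
Chord length = distance between (9, −8) and (−13, −8) = √484 = 22.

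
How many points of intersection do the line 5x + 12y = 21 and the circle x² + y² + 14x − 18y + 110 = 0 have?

d² = (5·(−7) + 12·9 − (21))²/169 = 16; r² = 20.
Since d² < r², the line cuts the circle twice.

2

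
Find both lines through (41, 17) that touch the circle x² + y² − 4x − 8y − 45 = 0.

x − 8y = −95 and 4x − 7y = 45

Let a tangent through (41, 17) have slope m. Its distance from (2, 4) must equal √65:
(−39m − (−13))² = 65(m² + 1)
56m² − 39m + 4 = 0, so m = 1/8 or m = 4/7.
Through (41, 17) these give x − 8y = −95 and 4x − 7y = 45.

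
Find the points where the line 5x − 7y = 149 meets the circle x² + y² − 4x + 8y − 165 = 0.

(6, −17) and (13, −12)

From the line, y = (−149 + 5x)/7. Substituting:
74x² − 1406x + 5772 = 0  ⟹  x² − 19x + 78 = 0
x = 13 or x = 6, giving (13, −12) and (6, −17).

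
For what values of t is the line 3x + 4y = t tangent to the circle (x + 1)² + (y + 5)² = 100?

The line touches the circle iff its distance from (−1, −5) is 10:
|3·(−1) + 4·(−5) − t| / √25 = 10
|t − (−23)| = 10·5, so t = 27 or t = −73.

t = −73 or t = 27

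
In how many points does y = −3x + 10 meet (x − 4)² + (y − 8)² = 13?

Substituting the line into the circle gives 10x² − 20x + 7 = 0.
Discriminant = (−20)² − 4·10·(7) = 120 > 0.
Two real roots: the line is a secant.

2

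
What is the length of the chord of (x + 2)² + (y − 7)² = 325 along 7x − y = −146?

From the line, y = 7x + 146. Substituting:
50x² + 1950x + 19000 = 0  ⟹  x² + 39x + 380 = 0
x = −19 or x = −20, giving (−19, 13) and (−20, 6).
Chord length = distance between (−19, 13) and (−20, 6) = √50 = 5√2.

5√2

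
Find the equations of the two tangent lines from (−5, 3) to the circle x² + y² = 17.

Let a tangent through (−5, 3) have slope m. Its distance from (0, 0) must equal √17:
[m·(5) − (−3)]² = 17(m² + 1)
4m² + 15m − 4 = 0, so m = −4 or m = 1/4.
With m = −4: 4x + y = −17. With m = 1/4: x − 4y = −17.

4x + y = −17 and x − 4y = −17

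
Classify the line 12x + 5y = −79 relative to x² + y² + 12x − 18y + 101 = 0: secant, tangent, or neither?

tangent

Substituting the line into the circle gives 169x² + 3276x + 15876 = 0.
Discriminant = (3276)² − 4·169·(15876) = 0.
A repeated root: the line is tangent.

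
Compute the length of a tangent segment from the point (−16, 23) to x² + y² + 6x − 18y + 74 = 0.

The centre is (−3, 9) and r = 4. The square of the distance from P to the centre is 169 + 196 = 365.
Power of the point: PT² = |PO|² − r² = 349, so PT = √349.

√349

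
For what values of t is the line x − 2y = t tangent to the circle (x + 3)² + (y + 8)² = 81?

t = 13 ± 9√5

For a tangent, require d(centre, line) = r = 9.
|1·(−3) − 2·(−8) − t| / √5 = 9
|t − (13)| = 9√5.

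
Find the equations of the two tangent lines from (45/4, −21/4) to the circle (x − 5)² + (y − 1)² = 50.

Let a tangent through (45/4, −21/4) have slope m. Its distance from (5, 1) must equal 5√2:
[m·(−25/4) − (25/4)]² = 50(m² + 1)
7m² − 50m + 7 = 0, so m = 7 or m = 1/7.
With m = 7: 7x − y = 84. With m = 1/7: x − 7y = 48.

7x − y = 84 and x − 7y = 48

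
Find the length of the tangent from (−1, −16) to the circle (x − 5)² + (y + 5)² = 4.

With centre O = (5, −5), |OP|² = 157 and r² = 4.
The tangent meets the radius at right angles, so tangent² = |PO|² − r² = 157 − 4 = 153.

3√17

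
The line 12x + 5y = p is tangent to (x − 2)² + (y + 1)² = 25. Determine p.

The line touches the circle iff its distance from (2, −1) is 5:
|12·2 + 5·(−1) − p| / √169 = 5
|p − (19)| = 5·13, so p = 84 or p = −46.

p = −46 or p = 84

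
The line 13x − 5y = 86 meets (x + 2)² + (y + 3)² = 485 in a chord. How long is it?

3√194

The distance from (−2, −3) to the line is 97/√194, and r² = 485.
Chord = 2√(r² − d²) = 2·√(873/2) = 3√194.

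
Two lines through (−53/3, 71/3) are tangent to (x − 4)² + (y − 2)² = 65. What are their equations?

A line y − (71/3) = m(x − (−53/3)) is tangent when its distance from (4, 2) is √65:
(65/3m − (−65/3))² = 65(m² + 1)
28m² + 65m + 28 = 0, so m = −4/7 or m = −7/4.
Through (−53/3, 71/3) these give 4x + 7y = 95 and 7x + 4y = −29.

4x + 7y = 95 and 7x + 4y = −29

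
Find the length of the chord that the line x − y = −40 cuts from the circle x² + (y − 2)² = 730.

Express y = x + 40 and substitute into the circle:
2x² + 76x + 714 = 0  ⟹  x² + 38x + 357 = 0
x = −17 or x = −21, giving (−17, 23) and (−21, 19).
Chord length = distance between (−17, 23) and (−21, 19) = √32 = 4√2.

4√2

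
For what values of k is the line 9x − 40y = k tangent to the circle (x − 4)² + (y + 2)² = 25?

k = −89 or k = 321

Tangency holds when the distance from the centre (4, −2) to the line equals the radius 5:
|9·4 − 40·(−2) − k| / √1681 = 5
|k − (116)| = 5·41, so k = 321 or k = −89.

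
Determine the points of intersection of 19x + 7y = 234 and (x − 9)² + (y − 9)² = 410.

(2, 28) and (16, −10)

Substitute y = (234 − 19x)/7:
410x² − 7380x + 13120 = 0  ⟹  x² − 18x + 32 = 0
x = 16 or x = 2, giving (16, −10) and (2, 28).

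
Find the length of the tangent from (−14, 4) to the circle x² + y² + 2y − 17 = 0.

Centre (0, −1), r² = 18. |PO|² = (−14)² + (5)² = 221.
Power of the point: PT² = |PO|² − r² = 203, so PT = √203.

√203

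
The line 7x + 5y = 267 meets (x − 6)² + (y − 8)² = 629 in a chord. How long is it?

The distance from (6, 8) to the line is 185/√74, and r² = 629.
Chord = 2√(r² − d²) = 2·√(333/2) = 3√74.

3√74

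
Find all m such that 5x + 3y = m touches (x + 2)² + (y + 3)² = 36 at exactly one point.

m = −19 ± 6√34

For a tangent, require d(centre, line) = r = 6.
|5·(−2) + 3·(−3) − m| / √34 = 6
|m − (−19)| = 6√34.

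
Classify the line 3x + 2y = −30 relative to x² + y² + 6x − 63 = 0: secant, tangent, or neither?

secant

Substituting the line into the circle gives 13x² + 204x + 648 = 0.
Δ = 41616 − 33696 = 7920.
Two real roots: the line is a secant.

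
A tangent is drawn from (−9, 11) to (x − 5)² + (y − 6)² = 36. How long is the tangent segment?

Centre (5, 6), r² = 36. |PO|² = (−14)² + (5)² = 221.
By the tangent–radius right angle, tangent length = √(|PO|² − r²) = √185.

√185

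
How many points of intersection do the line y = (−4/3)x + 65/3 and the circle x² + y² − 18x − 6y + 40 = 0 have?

Substituting the line into the circle gives 25x² − 610x + 3415 = 0.
Δ = 372100 − 341500 = 30600.
Two real roots: the line is a secant.

2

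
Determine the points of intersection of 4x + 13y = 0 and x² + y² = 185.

From the line, y = (−4x)/13. Substituting:
185x² − 31265 = 0  ⟹  x² − 169 = 0
x = 13 or x = −13, giving (13, −4) and (−13, 4).

(−13, 4) and (13, −4)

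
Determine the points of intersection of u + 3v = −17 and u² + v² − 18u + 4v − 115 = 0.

(−5, −4) and (19, −12)

Express v = (−17 − u)/3 and substitute into the circle:
10u² − 140u − 950 = 0  ⟹  u² − 14u − 95 = 0
u = 19 or u = −5, giving (19, −12) and (−5, −4).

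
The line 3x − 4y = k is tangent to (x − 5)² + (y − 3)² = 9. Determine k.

The line touches the circle iff its distance from (5, 3) is 3:
|3·5 − 4·3 − k| / √25 = 3
|k − (3)| = 3·5, so k = 18 or k = −12.

k = −12 or k = 18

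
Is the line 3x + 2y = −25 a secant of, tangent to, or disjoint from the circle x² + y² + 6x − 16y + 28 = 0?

Centre (−3, 8), r² = 45. Distance² from centre to line = (32)²/13 = 1024/13.
Since d² > r², the line lies outside the circle.

disjoint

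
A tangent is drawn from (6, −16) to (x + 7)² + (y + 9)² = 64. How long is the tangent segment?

With centre O = (−7, −9), |OP|² = 218 and r² = 64.
The tangent meets the radius at right angles, so tangent² = |PO|² − r² = 218 − 64 = 154.

√154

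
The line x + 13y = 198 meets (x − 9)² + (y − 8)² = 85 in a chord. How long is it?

The distance from (9, 8) to the line is 85/√170, and r² = 85.
Chord = 2√(r² − d²) = 2·√(85/2) = √170.

√170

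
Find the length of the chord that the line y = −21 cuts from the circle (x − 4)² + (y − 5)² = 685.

From the line, y = −21. Substituting:
x² − 8x + 7 = 0
x = 7 or x = 1, giving (7, −21) and (1, −21).
|(7, −21) − (1, −21)| = √((6)² + (0)²) = 6.

6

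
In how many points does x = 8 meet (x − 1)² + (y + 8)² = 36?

d² = (1·1 + 0·(−8) − (8))² = 49; r² = 36.
Since d² > r², the line lies outside the circle.

0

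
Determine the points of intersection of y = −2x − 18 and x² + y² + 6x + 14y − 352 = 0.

(−14, 10) and (4, −26)

Substitute y = −2x − 18:
5x² + 50x − 280 = 0  ⟹  x² + 10x − 56 = 0
x = 4 or x = −14, giving (4, −26) and (−14, 10).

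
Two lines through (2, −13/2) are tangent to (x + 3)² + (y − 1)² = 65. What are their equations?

x − 8y = 54 and 7x − 4y = 40

Write the tangent as mx − y + (−13/2 − m·(2)) = 0 and set its distance from the centre to √65:
(−5m − (15/2))² = 65(m² + 1)
32m² − 60m + 7 = 0, so m = 1/8 or m = 7/4.
Through (2, −13/2) these give x − 8y = 54 and 7x − 4y = 40.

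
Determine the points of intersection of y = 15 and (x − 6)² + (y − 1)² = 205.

(3, 15) and (9, 15)

Express y = 15 and substitute into the circle:
x² − 12x + 27 = 0
x = 9 or x = 3, giving (9, 15) and (3, 15).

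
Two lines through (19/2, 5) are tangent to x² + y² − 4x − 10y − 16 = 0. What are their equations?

Let a tangent through (19/2, 5) have slope m. Its distance from (2, 5) must equal 3√5:
(−15/2m − (0))² = 45(m² + 1)
m² − 4 = 0, so m = −2 or m = 2.
With m = −2: 2x + y = 24. With m = 2: 2x − y = 14.

2x + y = 24 and 2x − y = 14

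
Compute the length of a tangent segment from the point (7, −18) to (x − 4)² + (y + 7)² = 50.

Centre (4, −7), r² = 50. |PO|² = (3)² + (−11)² = 130.
The tangent meets the radius at right angles, so tangent² = |PO|² − r² = 130 − 50 = 80.

4√5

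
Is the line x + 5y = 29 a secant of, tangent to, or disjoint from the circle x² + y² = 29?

disjoint

Substituting the line into the circle gives 26x² − 58x + 116 = 0.
Δ = 3364 − 12064 = −8700.
No real roots: the line does not meet the circle.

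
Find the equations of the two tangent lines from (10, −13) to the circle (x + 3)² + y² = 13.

A line y − (−13) = m(x − (10)) is tangent when its distance from (−3, 0) is √13:
[m·(−13) − (13)]² = 13(m² + 1)
6m² + 13m + 6 = 0, so m = −2/3 or m = −3/2.
Through (10, −13) these give 2x + 3y = −19 and 3x + 2y = 4.

2x + 3y = −19 and 3x + 2y = 4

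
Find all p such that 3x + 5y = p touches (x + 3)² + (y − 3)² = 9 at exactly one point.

The line touches the circle iff its distance from (−3, 3) is 3:
|3·(−3) + 5·3 − p| / √34 = 3
|p − (6)| = 3√34.

p = 6 ± 3√34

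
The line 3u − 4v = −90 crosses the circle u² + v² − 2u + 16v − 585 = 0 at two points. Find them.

(−18, 9) and (−10, 15)

Substitute v = (90 + 3u)/4:
25u² + 700u + 4500 = 0  ⟹  u² + 28u + 180 = 0
u = −10 or u = −18, giving (−10, 15) and (−18, 9).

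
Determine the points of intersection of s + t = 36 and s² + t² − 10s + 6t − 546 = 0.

Substitute t = −s + 36:
2s² − 88s + 966 = 0  ⟹  s² − 44s + 483 = 0
s = 23 or s = 21, giving (23, 13) and (21, 15).

(21, 15) and (23, 13)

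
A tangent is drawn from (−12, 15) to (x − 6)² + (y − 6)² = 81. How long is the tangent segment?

Centre (6, 6), r² = 81. |PO|² = (−18)² + (9)² = 405.
By the tangent–radius right angle, tangent length = √(|PO|² − r²) = √324 = 18.

18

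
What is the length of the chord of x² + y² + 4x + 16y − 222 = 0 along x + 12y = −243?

Centre (−2, −8), r² = 290. Perpendicular distance d from centre to line = |145| / √145 = 145/√145.
Half the chord is √(r² − d²) = √(145), so the full chord is 2√145.

2√145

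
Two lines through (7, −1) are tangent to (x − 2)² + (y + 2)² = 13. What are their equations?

A line y − (−1) = m(x − (7)) is tangent when its distance from (2, −2) is √13:
[m·(−5) − (−1)]² = 13(m² + 1)
6m² − 5m − 6 = 0, so m = 3/2 or m = −2/3.
With m = 3/2: 3x − 2y = 23. With m = −2/3: 2x + 3y = 11.

3x − 2y = 23 and 2x + 3y = 11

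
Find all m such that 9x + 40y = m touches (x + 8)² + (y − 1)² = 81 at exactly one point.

m = −401 or m = 337

For a tangent, require d(centre, line) = r = 9.
|9·(−8) + 40·1 − m| / √1681 = 9
|m − (−32)| = 9·41, so m = 337 or m = −401.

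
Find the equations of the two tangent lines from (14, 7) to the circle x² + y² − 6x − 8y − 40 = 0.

Write the tangent as mx − y + (7 − m·(14)) = 0 and set its distance from the centre to √65:
(−11m − (−3))² = 65(m² + 1)
28m² − 33m − 28 = 0, so m = −4/7 or m = 7/4.
Through (14, 7) these give 4x + 7y = 105 and 7x − 4y = 70.

4x + 7y = 105 and 7x − 4y = 70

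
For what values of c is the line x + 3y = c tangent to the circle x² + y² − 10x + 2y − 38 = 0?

For a tangent, require d(centre, line) = r = 8.
|1·5 + 3·(−1) − c| / √10 = 8
|c − (2)| = 8√10.

c = 2 ± 8√10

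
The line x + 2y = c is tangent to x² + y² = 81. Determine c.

c = ±9√5

The line touches the circle iff its distance from (0, 0) is 9:
|1·0 + 2·0 − c| / √5 = 9
|c| = 9√5.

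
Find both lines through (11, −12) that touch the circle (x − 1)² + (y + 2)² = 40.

A line y − (−12) = m(x − (11)) is tangent when its distance from (1, −2) is 2√10:
(−10m − (10))² = 40(m² + 1)
3m² + 10m + 3 = 0, so m = −3 or m = −1/3.
Through (11, −12) these give 3x + y = 21 and x + 3y = −25.

3x + y = 21 and x + 3y = −25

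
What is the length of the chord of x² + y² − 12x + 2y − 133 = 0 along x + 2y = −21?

The distance from (6, −1) to the line is 25/√5, and r² = 170.
Half the chord is √(r² − d²) = √(45), so the full chord is 6√5.

6√5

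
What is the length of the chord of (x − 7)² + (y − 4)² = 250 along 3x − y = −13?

The distance from (7, 4) to the line is 30/√10, and r² = 250.
Half the chord is √(r² − d²) = √(160), so the full chord is 8√10.

8√10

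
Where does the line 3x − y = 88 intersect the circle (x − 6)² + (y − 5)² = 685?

Express y = 3x − 88 and substitute into the circle:
10x² − 570x + 8000 = 0  ⟹  x² − 57x + 800 = 0
x = 32 or x = 25, giving (32, 8) and (25, −13).

(25, −13) and (32, 8)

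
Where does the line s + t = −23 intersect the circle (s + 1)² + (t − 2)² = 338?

(−18, −5) and (−8, −15)

Express t = −s − 23 and substitute into the circle:
2s² + 52s + 288 = 0  ⟹  s² + 26s + 144 = 0
s = −8 or s = −18, giving (−8, −15) and (−18, −5).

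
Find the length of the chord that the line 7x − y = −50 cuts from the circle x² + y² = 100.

Substitute y = 7x + 50:
50x² + 700x + 2400 = 0  ⟹  x² + 14x + 48 = 0
x = −6 or x = −8, giving (−6, 8) and (−8, −6).
|(−6, 8) − (−8, −6)| = √((2)² + (14)²) = 10√2.

10√2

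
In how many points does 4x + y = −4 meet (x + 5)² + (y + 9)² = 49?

Centre (−5, −9), r² = 49. Distance² from centre to line = (−25)²/17 = 625/17.
Since d² < r², the line cuts the circle twice.

2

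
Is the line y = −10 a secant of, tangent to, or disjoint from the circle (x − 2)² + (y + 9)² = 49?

Substituting the line into the circle gives x² − 4x − 44 = 0.
Δ = 16 − (−176) = 192.
Two real roots: the line is a secant.

secant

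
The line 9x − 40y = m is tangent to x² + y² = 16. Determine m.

m = −164 or m = 164

Tangency holds when the distance from the centre (0, 0) to the line equals the radius 4:
|9·0 − 40·0 − m| / √1681 = 4
|m| = 4·41, so m = 164 or m = −164.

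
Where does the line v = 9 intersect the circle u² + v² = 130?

(−7, 9) and (7, 9)

From the line, v = 9. Substituting:
u² − 49 = 0
u = 7 or u = −7, giving (7, 9) and (−7, 9).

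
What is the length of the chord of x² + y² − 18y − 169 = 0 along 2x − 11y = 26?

Express y = (−26 + 2x)/11 and substitute into the circle:
125x² − 500x − 14625 = 0  ⟹  x² − 4x − 117 = 0
x = 13 or x = −9, giving (13, 0) and (−9, −4).
Chord length = distance between (13, 0) and (−9, −4) = √500 = 10√5.

10√5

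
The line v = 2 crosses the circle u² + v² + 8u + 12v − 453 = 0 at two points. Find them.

Express v = 2 and substitute into the circle:
u² + 8u − 425 = 0
u = 17 or u = −25, giving (17, 2) and (−25, 2).

(−25, 2) and (17, 2)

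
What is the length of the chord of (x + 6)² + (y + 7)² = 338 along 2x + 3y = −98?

2√13

Centre (−6, −7), r² = 338. Perpendicular distance d from centre to line = |65| / √13 = 65/√13.
Half the chord is √(r² − d²) = √(13), so the full chord is 2√13.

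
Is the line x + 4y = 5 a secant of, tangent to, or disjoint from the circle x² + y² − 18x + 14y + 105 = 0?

disjoint

Centre (9, −7), r² = 25. Distance² from centre to line = (−24)²/17 = 576/17.
Since d² > r², the line lies outside the circle.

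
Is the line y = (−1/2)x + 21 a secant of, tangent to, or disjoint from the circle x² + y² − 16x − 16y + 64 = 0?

d² = (1·8 + 2·8 − (42))²/5 = 324/5; r² = 64.
Since d² > r², the line lies outside the circle.

disjoint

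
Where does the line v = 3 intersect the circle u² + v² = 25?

From the line, v = 3. Substituting:
u² − 16 = 0
u = 4 or u = −4, giving (4, 3) and (−4, 3).

(−4, 3) and (4, 3)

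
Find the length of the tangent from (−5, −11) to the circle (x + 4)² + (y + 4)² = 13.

The centre is (−4, −4) and r = √13. The square of the distance from P to the centre is 1 + 49 = 50.
Power of the point: PT² = |PO|² − r² = 37, so PT = √37.

√37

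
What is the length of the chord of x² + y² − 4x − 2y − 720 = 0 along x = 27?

The distance from (2, 1) to the line is 25, and r² = 725.
Half the chord is √(r² − d²) = √(100), so the full chord is 20.

20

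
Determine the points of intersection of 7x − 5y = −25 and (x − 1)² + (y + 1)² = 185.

(−10, −9) and (5, 12)

Substitute y = (25 + 7x)/5:
74x² + 370x − 3700 = 0  ⟹  x² + 5x − 50 = 0
x = 5 or x = −10, giving (5, 12) and (−10, −9).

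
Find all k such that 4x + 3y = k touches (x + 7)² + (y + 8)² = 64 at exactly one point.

For a tangent, require d(centre, line) = r = 8.
|4·(−7) + 3·(−8) − k| / √25 = 8
|k − (−52)| = 8·5, so k = −12 or k = −92.

k = −92 or k = −12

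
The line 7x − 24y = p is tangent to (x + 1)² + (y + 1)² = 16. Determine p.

p = −83 or p = 117

For a tangent, require d(centre, line) = r = 4.
|7·(−1) − 24·(−1) − p| / √625 = 4
|p − (17)| = 4·25, so p = 117 or p = −83.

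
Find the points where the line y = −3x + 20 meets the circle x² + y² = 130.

(3, 11) and (9, −7)

Express y = −3x + 20 and substitute into the circle:
10x² − 120x + 270 = 0  ⟹  x² − 12x + 27 = 0
x = 9 or x = 3, giving (9, −7) and (3, 11).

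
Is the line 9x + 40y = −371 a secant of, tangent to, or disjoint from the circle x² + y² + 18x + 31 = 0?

Centre (−9, 0), r² = 50. Distance² from centre to line = (290)²/1681 = 84100/1681.
Since d² > r², the line lies outside the circle.

disjoint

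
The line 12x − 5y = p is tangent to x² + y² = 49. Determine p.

p = −91 or p = 91

The line touches the circle iff its distance from (0, 0) is 7:
|12·0 − 5·0 − p| / √169 = 7
|p| = 7·13, so p = 91 or p = −91.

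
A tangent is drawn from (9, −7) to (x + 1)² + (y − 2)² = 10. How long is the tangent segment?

3√19

Centre (−1, 2), r² = 10. |PO|² = (10)² + (−9)² = 181.
Power of the point: PT² = |PO|² − r² = 171, so PT = 3√19.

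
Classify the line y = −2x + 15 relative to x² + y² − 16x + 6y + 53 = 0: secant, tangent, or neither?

secant

d² = (2·8 + 1·(−3) − (15))²/5 = 4/5; r² = 20.
Since d² < r², the line cuts the circle twice.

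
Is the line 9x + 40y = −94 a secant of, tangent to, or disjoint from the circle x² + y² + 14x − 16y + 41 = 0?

d² = (9·(−7) + 40·8 − (−94))²/1681 = 123201/1681; r² = 72.
Since d² > r², the line lies outside the circle.

disjoint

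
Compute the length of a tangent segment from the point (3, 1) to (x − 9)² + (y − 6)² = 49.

Centre (9, 6), r² = 49. |PO|² = (−6)² + (−5)² = 61.
The tangent meets the radius at right angles, so tangent² = |PO|² − r² = 61 − 49 = 12.

2√3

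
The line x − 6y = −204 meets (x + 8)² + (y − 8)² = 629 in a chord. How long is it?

2√37

From the line, y = (204 + x)/6. Substituting:
37x² + 888x + 3996 = 0  ⟹  x² + 24x + 108 = 0
x = −6 or x = −18, giving (−6, 33) and (−18, 31).
|(−6, 33) − (−18, 31)| = √((12)² + (2)²) = 2√37.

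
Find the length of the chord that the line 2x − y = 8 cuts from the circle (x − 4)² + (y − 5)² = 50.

From the line, y = 2x − 8. Substituting:
5x² − 60x + 135 = 0  ⟹  x² − 12x + 27 = 0
x = 9 or x = 3, giving (9, 10) and (3, −2).
Chord length = distance between (9, 10) and (3, −2) = √180 = 6√5.

6√5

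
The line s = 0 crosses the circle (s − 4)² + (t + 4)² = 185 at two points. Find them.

The line gives s = 0. Substituting into the circle:
t² + 8t − 153 = 0
t = 9 or t = −17, giving (0, 9) and (0, −17).

(0, −17) and (0, 9)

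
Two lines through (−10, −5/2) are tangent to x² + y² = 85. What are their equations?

7x + 6y = −85 and 9x − 2y = −85

Write the tangent as mx − y + (−5/2 − m·(−10)) = 0 and set its distance from the centre to √85:
[m·(10) − (5/2)]² = 85(m² + 1)
12m² − 40m − 63 = 0, so m = −7/6 or m = 9/2.
Through (−10, −5/2) these give 7x + 6y = −85 and 9x − 2y = −85.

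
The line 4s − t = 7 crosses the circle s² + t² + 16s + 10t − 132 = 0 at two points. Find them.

Express t = 4s − 7 and substitute into the circle:
17s² − 153 = 0  ⟹  s² − 9 = 0
s = 3 or s = −3, giving (3, 5) and (−3, −19).

(−3, −19) and (3, 5)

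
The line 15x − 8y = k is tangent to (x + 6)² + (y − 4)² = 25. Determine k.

k = −207 or k = −37

The line touches the circle iff its distance from (−6, 4) is 5:
|15·(−6) − 8·4 − k| / √289 = 5
|k − (−122)| = 5·17, so k = −37 or k = −207.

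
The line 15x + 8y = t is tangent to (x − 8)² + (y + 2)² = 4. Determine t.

For a tangent, require d(centre, line) = r = 2.
|15·8 + 8·(−2) − t| / √289 = 2
|t − (104)| = 2·17, so t = 138 or t = 70.

t = 70 or t = 138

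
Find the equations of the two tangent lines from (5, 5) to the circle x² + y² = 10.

3x − y = 10 and x − 3y = −10

Let a tangent through (5, 5) have slope m. Its distance from (0, 0) must equal √10:
(−5m − (−5))² = 10(m² + 1)
3m² − 10m + 3 = 0, so m = 3 or m = 1/3.
Through (5, 5) these give 3x − y = 10 and x − 3y = −10.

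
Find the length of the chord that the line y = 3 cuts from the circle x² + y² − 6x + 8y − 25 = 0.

The distance from (3, −4) to the line is 7, and r² = 50.
Chord = 2√(r² − d²) = 2·√(1) = 2.

2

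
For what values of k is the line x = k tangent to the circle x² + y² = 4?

k = −2 or k = 2

Tangency holds when the distance from the centre (0, 0) to the line equals the radius 2:
|1·0 + 0·0 − k| / √1 = 2
|k| = 2, so k = 2 or k = −2.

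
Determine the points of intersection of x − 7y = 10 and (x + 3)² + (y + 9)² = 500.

(−25, −5) and (17, 1)

From the line, y = (−10 + x)/7. Substituting:
50x² + 400x − 21250 = 0  ⟹  x² + 8x − 425 = 0
x = 17 or x = −25, giving (17, 1) and (−25, −5).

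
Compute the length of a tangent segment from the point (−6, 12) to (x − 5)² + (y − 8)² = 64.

√73

The centre is (5, 8) and r = 8. The square of the distance from P to the centre is 121 + 16 = 137.
Power of the point: PT² = |PO|² − r² = 73, so PT = √73.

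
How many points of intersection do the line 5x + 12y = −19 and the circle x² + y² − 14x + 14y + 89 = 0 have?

2

Centre (7, −7), r² = 9. Distance² from centre to line = (−30)²/169 = 900/169.
Since d² < r², the line cuts the circle twice.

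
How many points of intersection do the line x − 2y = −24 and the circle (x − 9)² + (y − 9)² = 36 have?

0

Substituting the line into the circle gives 5x² − 60x + 216 = 0.
Δ = 3600 − 4320 = −720.
No real roots: the line does not meet the circle.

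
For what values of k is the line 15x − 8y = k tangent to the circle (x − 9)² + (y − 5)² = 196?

For a tangent, require d(centre, line) = r = 14.
|15·9 − 8·5 − k| / √289 = 14
|k − (95)| = 14·17, so k = 333 or k = −143.

k = −143 or k = 333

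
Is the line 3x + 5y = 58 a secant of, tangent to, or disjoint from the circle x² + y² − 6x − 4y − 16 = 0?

disjoint

Substituting the line into the circle gives 34x² − 438x + 1804 = 0.
Discriminant = (−438)² − 4·34·(1804) = −53500 < 0.
No real roots: the line does not meet the circle.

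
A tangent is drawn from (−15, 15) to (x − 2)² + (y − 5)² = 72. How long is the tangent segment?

√317

The centre is (2, 5) and r = 6√2. The square of the distance from P to the centre is 289 + 100 = 389.
The tangent meets the radius at right angles, so tangent² = |PO|² − r² = 389 − 72 = 317.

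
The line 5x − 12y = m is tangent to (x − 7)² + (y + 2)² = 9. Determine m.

Tangency holds when the distance from the centre (7, −2) to the line equals the radius 3:
|5·7 − 12·(−2) − m| / √169 = 3
|m − (59)| = 3·13, so m = 98 or m = 20.

m = 20 or m = 98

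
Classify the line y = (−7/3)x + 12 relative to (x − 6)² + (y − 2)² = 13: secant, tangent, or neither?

Substituting the line into the circle gives 58x² − 528x + 1107 = 0.
Δ = 278784 − 256824 = 21960.
Two real roots: the line is a secant.

secant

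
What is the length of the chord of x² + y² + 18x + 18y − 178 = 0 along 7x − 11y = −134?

From the line, y = (134 + 7x)/11. Substituting:
170x² + 5440x + 22950 = 0  ⟹  x² + 32x + 135 = 0
x = −5 or x = −27, giving (−5, 9) and (−27, −5).
Chord length = distance between (−5, 9) and (−27, −5) = √680 = 2√170.

2√170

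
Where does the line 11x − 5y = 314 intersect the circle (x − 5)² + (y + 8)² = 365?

(19, −21) and (24, −10)

From the line, y = (−314 + 11x)/5. Substituting:
146x² − 6278x + 66576 = 0  ⟹  x² − 43x + 456 = 0
x = 24 or x = 19, giving (24, −10) and (19, −21).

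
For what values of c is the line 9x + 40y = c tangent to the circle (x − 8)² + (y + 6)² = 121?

For a tangent, require d(centre, line) = r = 11.
|9·8 + 40·(−6) − c| / √1681 = 11
|c − (−168)| = 11·41, so c = 283 or c = −619.

c = −619 or c = 283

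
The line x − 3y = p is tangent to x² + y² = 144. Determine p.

For a tangent, require d(centre, line) = r = 12.
|1·0 − 3·0 − p| / √10 = 12
|p| = 12√10.

p = ±12√10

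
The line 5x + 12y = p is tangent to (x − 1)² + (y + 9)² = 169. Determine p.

p = −272 or p = 66

Tangency holds when the distance from the centre (1, −9) to the line equals the radius 13:
|5·1 + 12·(−9) − p| / √169 = 13
|p − (−103)| = 13·13, so p = 66 or p = −272.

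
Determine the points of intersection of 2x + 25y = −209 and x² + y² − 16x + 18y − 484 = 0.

From the line, y = (−209 − 2x)/25. Substituting:
629x² − 10064x − 352869 = 0  ⟹  x² − 16x − 561 = 0
x = 33 or x = −17, giving (33, −11) and (−17, −7).

(−17, −7) and (33, −11)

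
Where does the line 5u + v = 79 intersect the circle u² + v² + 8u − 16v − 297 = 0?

Express v = −5u + 79 and substitute into the circle:
26u² − 702u + 4680 = 0  ⟹  u² − 27u + 180 = 0
u = 15 or u = 12, giving (15, 4) and (12, 19).

(12, 19) and (15, 4)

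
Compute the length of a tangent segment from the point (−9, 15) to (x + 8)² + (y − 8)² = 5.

3√5

With centre O = (−8, 8), |OP|² = 50 and r² = 5.
The tangent meets the radius at right angles, so tangent² = |PO|² − r² = 50 − 5 = 45.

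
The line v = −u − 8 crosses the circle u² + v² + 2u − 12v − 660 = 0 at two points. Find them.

(−25, 17) and (10, −18)

Substitute v = −u − 8:
2u² + 30u − 500 = 0  ⟹  u² + 15u − 250 = 0
u = 10 or u = −25, giving (10, −18) and (−25, 17).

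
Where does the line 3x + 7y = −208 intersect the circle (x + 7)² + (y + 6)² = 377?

From the line, y = (−208 − 3x)/7. Substituting:
58x² + 1682x + 11484 = 0  ⟹  x² + 29x + 198 = 0
x = −11 or x = −18, giving (−11, −25) and (−18, −22).

(−18, −22) and (−11, −25)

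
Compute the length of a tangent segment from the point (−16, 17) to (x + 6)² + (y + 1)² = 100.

The centre is (−6, −1) and r = 10. The square of the distance from P to the centre is 100 + 324 = 424.
By the tangent–radius right angle, tangent length = √(|PO|² − r²) = √324 = 18.

18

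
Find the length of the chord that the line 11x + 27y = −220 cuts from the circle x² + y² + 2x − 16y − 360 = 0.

5√34

Substitute y = (−220 − 11x)/27:
850x² + 11050x − 119000 = 0  ⟹  x² + 13x − 140 = 0
x = 7 or x = −20, giving (7, −11) and (−20, 0).
Chord length = distance between (7, −11) and (−20, 0) = √850 = 5√34.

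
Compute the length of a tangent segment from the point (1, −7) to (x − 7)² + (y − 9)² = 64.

The centre is (7, 9) and r = 8. The square of the distance from P to the centre is 36 + 256 = 292.
By the tangent–radius right angle, tangent length = √(|PO|² − r²) = √228 = 2√57.

2√57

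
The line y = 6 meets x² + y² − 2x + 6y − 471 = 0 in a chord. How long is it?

40

The distance from (1, −3) to the line is 9, and r² = 481.
Half the chord is √(r² − d²) = √(400), so the full chord is 40.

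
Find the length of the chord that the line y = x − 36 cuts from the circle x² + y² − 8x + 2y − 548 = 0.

The distance from (4, −1) to the line is 31/√2, and r² = 565.
Chord = 2√(r² − d²) = 2·√(169/2) = 13√2.

13√2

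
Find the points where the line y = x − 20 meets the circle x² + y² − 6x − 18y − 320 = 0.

Substitute y = x − 20:
2x² − 64x + 440 = 0  ⟹  x² − 32x + 220 = 0
x = 22 or x = 10, giving (22, 2) and (10, −10).

(10, −10) and (22, 2)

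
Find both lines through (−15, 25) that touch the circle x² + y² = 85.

Let a tangent through (−15, 25) have slope m. Its distance from (0, 0) must equal √85:
[m·(15) − (−25)]² = 85(m² + 1)
14m² + 75m + 54 = 0, so m = −9/2 or m = −6/7.
With m = −9/2: 9x + 2y = −85. With m = −6/7: 6x + 7y = 85.

9x + 2y = −85 and 6x + 7y = 85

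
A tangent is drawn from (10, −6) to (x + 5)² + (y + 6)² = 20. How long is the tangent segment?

√205

With centre O = (−5, −6), |OP|² = 225 and r² = 20.
The tangent meets the radius at right angles, so tangent² = |PO|² − r² = 225 − 20 = 205.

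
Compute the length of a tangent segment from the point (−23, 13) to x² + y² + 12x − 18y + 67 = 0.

√255

With centre O = (−6, 9), |OP|² = 305 and r² = 50.
Power of the point: PT² = |PO|² − r² = 255, so PT = √255.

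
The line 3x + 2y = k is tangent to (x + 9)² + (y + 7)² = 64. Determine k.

For a tangent, require d(centre, line) = r = 8.
|3·(−9) + 2·(−7) − k| / √13 = 8
|k − (−41)| = 8√13.

k = −41 ± 8√13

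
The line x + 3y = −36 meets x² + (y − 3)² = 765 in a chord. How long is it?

Centre (0, 3), r² = 765. Perpendicular distance d from centre to line = |45| / √10 = 45/√10.
Half the chord is √(r² − d²) = √(1125/2), so the full chord is 15√10.

15√10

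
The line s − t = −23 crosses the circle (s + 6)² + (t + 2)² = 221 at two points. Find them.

From the line, t = s + 23. Substituting:
2s² + 62s + 440 = 0  ⟹  s² + 31s + 220 = 0
s = −11 or s = −20, giving (−11, 12) and (−20, 3).

(−20, 3) and (−11, 12)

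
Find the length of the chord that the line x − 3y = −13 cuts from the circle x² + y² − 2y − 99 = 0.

Centre (0, 1), r² = 100. Perpendicular distance d from centre to line = |10| / √10 = 10/√10.
Half the chord is √(r² − d²) = √(90), so the full chord is 6√10.

6√10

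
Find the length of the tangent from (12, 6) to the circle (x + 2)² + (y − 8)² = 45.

√155

With centre O = (−2, 8), |OP|² = 200 and r² = 45.
By the tangent–radius right angle, tangent length = √(|PO|² − r²) = √155.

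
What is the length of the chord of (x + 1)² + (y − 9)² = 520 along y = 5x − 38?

Express y = 5x − 38 and substitute into the circle:
26x² − 468x + 1690 = 0  ⟹  x² − 18x + 65 = 0
x = 13 or x = 5, giving (13, 27) and (5, −13).
|(13, 27) − (5, −13)| = √((8)² + (40)²) = 8√26.

8√26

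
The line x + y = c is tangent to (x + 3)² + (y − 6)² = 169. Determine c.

c = 3 ± 13√2

The line touches the circle iff its distance from (−3, 6) is 13:
|1·(−3) + 1·6 − c| / √2 = 13
|c − (3)| = 13√2.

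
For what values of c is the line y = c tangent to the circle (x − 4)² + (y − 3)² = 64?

For a tangent, require d(centre, line) = r = 8.
|0·4 + 1·3 − c| / √1 = 8
|c − (3)| = 8, so c = 11 or c = −5.

c = −5 or c = 11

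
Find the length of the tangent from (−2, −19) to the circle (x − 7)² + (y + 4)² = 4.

√302

With centre O = (7, −4), |OP|² = 306 and r² = 4.
The tangent meets the radius at right angles, so tangent² = |PO|² − r² = 306 − 4 = 302.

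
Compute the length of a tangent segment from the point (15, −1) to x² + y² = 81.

The centre is (0, 0) and r = 9. The square of the distance from P to the centre is 225 + 1 = 226.
By the tangent–radius right angle, tangent length = √(|PO|² − r²) = √145.

√145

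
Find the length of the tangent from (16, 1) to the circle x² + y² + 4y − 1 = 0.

2√65

The centre is (0, −2) and r = √5. The square of the distance from P to the centre is 256 + 9 = 265.
The tangent meets the radius at right angles, so tangent² = |PO|² − r² = 265 − 5 = 260.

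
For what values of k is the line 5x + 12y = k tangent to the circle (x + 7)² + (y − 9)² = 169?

k = −96 or k = 242

The line touches the circle iff its distance from (−7, 9) is 13:
|5·(−7) + 12·9 − k| / √169 = 13
|k − (73)| = 13·13, so k = 242 or k = −96.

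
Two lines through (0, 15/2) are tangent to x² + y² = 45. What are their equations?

x − 2y = −15 and x + 2y = 15

A line y − (15/2) = m(x − (0)) is tangent when its distance from (0, 0) is 3√5:
[m·(0) − (−15/2)]² = 45(m² + 1)
4m² − 1 = 0, so m = 1/2 or m = −1/2.
Through (0, 15/2) these give x − 2y = −15 and x + 2y = 15.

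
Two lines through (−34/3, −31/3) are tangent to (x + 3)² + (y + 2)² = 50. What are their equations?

Write the tangent as mx − y + (−31/3 − m·(−34/3)) = 0 and set its distance from the centre to 5√2:
[m·(25/3) − (25/3)]² = 50(m² + 1)
7m² − 50m + 7 = 0, so m = 1/7 or m = 7.
Through (−34/3, −31/3) these give x − 7y = 61 and 7x − y = −69.

x − 7y = 61 and 7x − y = −69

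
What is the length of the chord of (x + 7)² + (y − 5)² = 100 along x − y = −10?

Centre (−7, 5), r² = 100. Perpendicular distance d from centre to line = |−2| / √2 = 2/√2.
Chord = 2√(r² − d²) = 2·√(98) = 14√2.

14√2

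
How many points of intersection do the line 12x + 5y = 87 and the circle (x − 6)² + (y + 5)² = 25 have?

Centre (6, −5), r² = 25. Distance² from centre to line = (−40)²/169 = 1600/169.
Since d² < r², the line cuts the circle twice.

2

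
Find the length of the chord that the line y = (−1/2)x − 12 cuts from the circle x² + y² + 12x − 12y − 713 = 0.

22√5

Centre (−6, 6), r² = 785. Perpendicular distance d from centre to line = |30| / √5 = 30/√5.
Half the chord is √(r² − d²) = √(605), so the full chord is 22√5.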